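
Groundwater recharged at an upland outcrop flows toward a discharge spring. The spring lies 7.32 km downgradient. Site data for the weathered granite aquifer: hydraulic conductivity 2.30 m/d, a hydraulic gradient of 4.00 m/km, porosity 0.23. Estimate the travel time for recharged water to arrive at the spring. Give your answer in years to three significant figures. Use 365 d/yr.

501 years

q = Ki = 2.30 × 0.0040 = 0.009200 m/d
Seepage velocity v = q / n = 0.009200 / 0.23 = 0.04000 m/d
L = 7.32 km = 7320 m
t = L / v = 7320 / 0.04000 = 183000 d
   = 183000 / 365 = 501 yr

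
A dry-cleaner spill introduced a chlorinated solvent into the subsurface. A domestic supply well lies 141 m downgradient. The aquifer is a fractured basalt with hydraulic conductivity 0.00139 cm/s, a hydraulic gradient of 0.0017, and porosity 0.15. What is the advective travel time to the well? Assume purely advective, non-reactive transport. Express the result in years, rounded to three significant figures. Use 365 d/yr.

28.4 years

K = 0.00139 cm/s × 864 = 1.201 m/d
q = Ki = 1.201 × 0.0017 = 0.002042 m/d
Seepage velocity v = q / n = 0.002042 / 0.15 = 0.01361 m/d
t = L / v = 141 / 0.01361 = 10360 d
   = 10360 / 365 = 28.4 yr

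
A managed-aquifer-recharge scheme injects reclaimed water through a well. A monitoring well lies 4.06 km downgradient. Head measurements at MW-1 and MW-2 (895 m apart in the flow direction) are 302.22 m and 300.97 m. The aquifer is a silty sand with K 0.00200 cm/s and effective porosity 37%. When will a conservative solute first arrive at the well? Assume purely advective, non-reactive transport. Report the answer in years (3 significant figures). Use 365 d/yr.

Hydraulic gradient i = (302.22 − 300.97) / 895 = 1.25 / 895 = 0.001397
K = 0.00200 cm/s × 864 = 1.728 m/d
q = Ki = 1.728 × 0.001397 = 0.002413 m/d
Seepage velocity v = q / n = 0.002413 / 0.37 = 0.006523 m/d
L = 4.06 km = 4060 m
t = L / v = 4060 / 0.006523 = 622400 d
   = 622400 / 365 = 1710 yr

1710 years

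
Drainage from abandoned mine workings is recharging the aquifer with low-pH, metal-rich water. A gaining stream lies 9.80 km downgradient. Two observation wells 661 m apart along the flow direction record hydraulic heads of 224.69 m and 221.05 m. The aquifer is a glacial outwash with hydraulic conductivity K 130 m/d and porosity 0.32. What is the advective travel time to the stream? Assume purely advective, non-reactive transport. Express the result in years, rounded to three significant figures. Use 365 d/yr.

12.0 years

Hydraulic gradient i = (224.69 − 221.05) / 661 = 3.64 / 661 = 0.005507
q = Ki = 130 × 0.005507 = 0.7159 m/d
Average linear velocity = 0.7159 / 0.32 = 2.237 m/d
L = 9.80 km = 9800 m
t = L / v = 9800 / 2.237 = 4381 d
   = 4381 / 365 = 12.0 yr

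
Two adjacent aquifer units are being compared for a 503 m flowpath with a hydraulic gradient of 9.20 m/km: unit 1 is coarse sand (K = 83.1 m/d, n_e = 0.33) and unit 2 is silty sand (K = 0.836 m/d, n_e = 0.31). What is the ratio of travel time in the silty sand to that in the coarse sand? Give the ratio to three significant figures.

Unit 1 (coarse sand): v = 83.1×0.0092/0.33 = 2.317 m/d, t = 503/2.317 = 217.1 d
Unit 2 (silty sand): v = 0.836×0.0092/0.31 = 0.02481 m/d, t = 503/0.02481 = 20270 d
t(silty sand) / t(coarse sand) = 20270/217.1 = 93.4

93.4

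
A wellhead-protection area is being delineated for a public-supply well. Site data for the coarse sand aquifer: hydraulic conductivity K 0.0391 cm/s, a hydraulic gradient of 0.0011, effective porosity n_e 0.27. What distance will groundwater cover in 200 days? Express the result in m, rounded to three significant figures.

27.5 m

K = 0.0391 cm/s × 864 = 33.78 m/d
Specific discharge q = 33.78 × 0.0011 = 0.03716 m/d
v_s = q/n_e = 0.03716/0.27 = 0.1376 m/d
L = v × T = 0.1376 × 200 = 27.53 m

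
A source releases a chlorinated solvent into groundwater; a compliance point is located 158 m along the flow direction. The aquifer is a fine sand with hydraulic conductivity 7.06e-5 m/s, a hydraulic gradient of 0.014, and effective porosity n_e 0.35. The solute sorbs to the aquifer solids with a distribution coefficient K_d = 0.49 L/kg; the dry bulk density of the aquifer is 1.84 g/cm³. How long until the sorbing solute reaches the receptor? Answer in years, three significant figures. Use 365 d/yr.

6.34 years

K = 7.06e-5 m/s × 86400 s/d = 6.100 m/d
q = Ki = 6.100 × 0.014 = 0.08540 m/d
Average linear velocity = 0.08540 / 0.35 = 0.2440 m/d
Retardation R = 1 + ρ_b·K_d/n = 1 + 1.84×0.49/0.35 = 3.576
Contaminant velocity v_c = v/R = 0.2440/3.576 = 0.06823 m/d
t = L/v_c = 158/0.06823 = 2316 d
   = 2316/365 = 6.34 yr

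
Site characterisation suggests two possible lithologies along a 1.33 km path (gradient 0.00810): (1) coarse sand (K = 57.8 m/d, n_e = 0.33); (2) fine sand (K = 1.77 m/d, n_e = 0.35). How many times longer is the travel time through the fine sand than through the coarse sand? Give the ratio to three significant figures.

34.6

Unit 1 (coarse sand): v = 57.8×0.0081/0.33 = 1.419 m/d, t = 1330/1.419 = 937.5 d
Unit 2 (fine sand): v = 1.77×0.0081/0.35 = 0.04096 m/d, t = 1330/0.04096 = 32470 d
t(fine sand) / t(coarse sand) = 32470/937.5 = 34.6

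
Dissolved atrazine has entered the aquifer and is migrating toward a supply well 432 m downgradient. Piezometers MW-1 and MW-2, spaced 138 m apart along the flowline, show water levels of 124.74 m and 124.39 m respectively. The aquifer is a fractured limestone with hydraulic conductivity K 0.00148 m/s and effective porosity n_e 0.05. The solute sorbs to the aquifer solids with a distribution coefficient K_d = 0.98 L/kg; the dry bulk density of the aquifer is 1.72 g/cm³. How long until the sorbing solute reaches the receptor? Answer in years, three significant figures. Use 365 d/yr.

6.33 years

Hydraulic gradient i = (124.74 − 124.39) / 138 = 0.35 / 138 = 0.002536
K = 0.00148 m/s × 86400 s/d = 127.9 m/d
Specific discharge q = 127.9 × 0.002536 = 0.3243 m/d
Seepage velocity v = q / n = 0.3243 / 0.05 = 6.486 m/d
Retardation R = 1 + ρ_b·K_d/n = 1 + 1.72×0.98/0.05 = 34.71
Contaminant velocity v_c = v/R = 6.486/34.71 = 0.1869 m/d
t = L/v_c = 432/0.1869 = 2312 d
   = 2312/365 = 6.33 yr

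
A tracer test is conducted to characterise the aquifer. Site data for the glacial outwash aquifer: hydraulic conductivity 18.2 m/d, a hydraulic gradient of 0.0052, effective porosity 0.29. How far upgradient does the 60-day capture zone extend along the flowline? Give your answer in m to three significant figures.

Specific discharge q = 18.2 × 0.0052 = 0.09464 m/d
Seepage velocity v = q / n = 0.09464 / 0.29 = 0.3263 m/d
L = v × T = 0.3263 × 60 = 19.58 m

19.6 m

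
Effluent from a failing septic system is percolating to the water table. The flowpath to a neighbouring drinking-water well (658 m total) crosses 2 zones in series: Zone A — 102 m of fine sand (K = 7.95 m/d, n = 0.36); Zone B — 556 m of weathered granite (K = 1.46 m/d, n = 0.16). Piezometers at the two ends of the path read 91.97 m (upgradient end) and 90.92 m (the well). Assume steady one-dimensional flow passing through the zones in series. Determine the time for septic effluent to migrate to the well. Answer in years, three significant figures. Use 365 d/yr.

129 years

Total head drop ΔH = 91.97 − 90.92 = 1.05 m
Steady 1-D flow in series ⇒ the Darcy flux q is identical in every zone and the zone head losses add (resistances L/K in series).
Σ(L/K) = 102/7.95 + 556/1.46 = 12.83 + 380.8 = 393.7 d
q = ΔH / Σ(L/K) = 1.05 / 393.7 = 0.002667 m/d (same in every zone)
Zone A: v = q/n = 0.002667/0.36 = 0.007409 m/d → t_A = 102/0.007409 = 13770 d
Zone B: v = q/n = 0.002667/0.16 = 0.01667 m/d → t_B = 556/0.01667 = 33350 d
Total t = 13770 + 33350 = 47120 d
   = 47120 / 365 = 129 yr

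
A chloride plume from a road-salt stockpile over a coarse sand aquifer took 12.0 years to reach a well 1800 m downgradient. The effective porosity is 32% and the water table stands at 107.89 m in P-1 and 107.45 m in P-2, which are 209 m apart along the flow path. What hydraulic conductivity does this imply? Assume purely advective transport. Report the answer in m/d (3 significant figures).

62.5 m/d

Hydraulic gradient i = (107.89 − 107.45) / 209 = 0.44 / 209 = 0.002105
t = 12.0 years = 4380 d
v = L / t = 1800 / 4380 = 0.4110 m/d
K = v · n / i = 0.4110 × 0.32 / 0.002105 = 62.5 m/d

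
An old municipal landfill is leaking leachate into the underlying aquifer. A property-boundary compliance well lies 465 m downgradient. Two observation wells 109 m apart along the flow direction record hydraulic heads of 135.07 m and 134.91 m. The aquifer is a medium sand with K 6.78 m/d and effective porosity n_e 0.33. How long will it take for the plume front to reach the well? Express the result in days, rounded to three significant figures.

Hydraulic gradient i = (135.07 − 134.91) / 109 = 0.16 / 109 = 0.001468
Darcy flux q = K·i = 6.78 × 0.001468 = 0.009952 m/d
v_s = q/n_e = 0.009952/0.33 = 0.03016 m/d
t = L / v = 465 / 0.03016 = 15420 d

15400 days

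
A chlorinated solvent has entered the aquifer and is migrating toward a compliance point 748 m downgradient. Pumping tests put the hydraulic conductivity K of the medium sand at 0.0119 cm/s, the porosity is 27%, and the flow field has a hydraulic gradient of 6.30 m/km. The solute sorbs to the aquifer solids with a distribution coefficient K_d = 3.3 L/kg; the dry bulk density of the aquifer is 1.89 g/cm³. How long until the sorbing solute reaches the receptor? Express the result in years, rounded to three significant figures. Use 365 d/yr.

206 years

K = 0.0119 cm/s × 864 = 10.28 m/d
q = Ki = 10.28 × 0.0063 = 0.06477 m/d
v = Ki/n = 10.28·0.0063/0.27 = 0.2399 m/d
Retardation R = 1 + ρ_b·K_d/n = 1 + 1.89×3.3/0.27 = 24.10
Contaminant velocity v_c = v/R = 0.2399/24.10 = 0.009955 m/d
t = L/v_c = 748/0.009955 = 75140 d
   = 75140/365 = 206 yr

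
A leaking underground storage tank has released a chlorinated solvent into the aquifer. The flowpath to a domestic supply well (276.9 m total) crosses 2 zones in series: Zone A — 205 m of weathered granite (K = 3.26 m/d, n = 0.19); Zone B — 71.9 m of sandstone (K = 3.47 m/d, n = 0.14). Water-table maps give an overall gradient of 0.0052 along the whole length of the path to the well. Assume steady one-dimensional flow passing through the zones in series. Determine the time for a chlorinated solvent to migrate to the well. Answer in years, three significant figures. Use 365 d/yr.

Steady 1-D flow in series ⇒ the Darcy flux q is identical in every zone and the zone head losses add (resistances L/K in series).
Σ(L/K) = 205/3.26 + 71.9/3.47 = 62.88 + 20.72 = 83.60 d
K_eq = L_total / Σ(L/K) = 276.9 / 83.60 = 3.312 m/d
q = K_eq · i = 3.312 × 0.0052 = 0.01722 m/d (same in every zone)
Zone A: v = q/n = 0.01722/0.19 = 0.09065 m/d → t_A = 205/0.09065 = 2262 d
Zone B: v = q/n = 0.01722/0.14 = 0.1230 m/d → t_B = 71.9/0.1230 = 584.5 d
Total t = 2262 + 584.5 = 2846 d
   = 2846 / 365 = 7.80 yr

7.80 years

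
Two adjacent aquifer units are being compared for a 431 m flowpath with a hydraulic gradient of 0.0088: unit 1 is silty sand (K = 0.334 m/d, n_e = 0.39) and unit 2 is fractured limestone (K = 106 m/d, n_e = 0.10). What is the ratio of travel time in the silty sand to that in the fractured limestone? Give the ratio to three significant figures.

Unit 1 (silty sand): v = 0.334×0.0088/0.39 = 0.007536 m/d, t = 431/0.007536 = 57190 d
Unit 2 (fractured limestone): v = 106×0.0088/0.10 = 9.328 m/d, t = 431/9.328 = 46.20 d
t(silty sand) / t(fractured limestone) = 57190/46.20 = 1240

1240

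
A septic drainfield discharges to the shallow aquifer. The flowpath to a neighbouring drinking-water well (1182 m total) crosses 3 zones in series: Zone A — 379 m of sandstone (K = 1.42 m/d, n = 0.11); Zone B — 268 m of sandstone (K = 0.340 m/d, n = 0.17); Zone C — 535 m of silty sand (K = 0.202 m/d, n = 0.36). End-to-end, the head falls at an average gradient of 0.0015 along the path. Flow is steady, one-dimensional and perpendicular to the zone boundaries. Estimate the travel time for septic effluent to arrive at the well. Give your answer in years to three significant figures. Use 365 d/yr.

1600 years

For zones in series the flux q is common to all zones; the equivalent conductivity is the harmonic (thickness-weighted) mean, K_eq = L_total / Σ(L_j/K_j).
Σ(L/K) = 379/1.42 + 268/0.340 + 535/0.202 = 266.9 + 788.2 + 2649 = 3704 d
K_eq = L_total / Σ(L/K) = 1182 / 3704 = 0.3191 m/d
q = K_eq · i = 0.3191 × 0.0015 = 4.787e-4 m/d (same in every zone)
Zone A: v = q/n = 4.787e-4/0.11 = 0.004352 m/d → t_A = 379/0.004352 = 87090 d
Zone B: v = q/n = 4.787e-4/0.17 = 0.002816 m/d → t_B = 268/0.002816 = 95170 d
Zone C: v = q/n = 4.787e-4/0.36 = 0.001330 m/d → t_C = 535/0.001330 = 402300 d
Total t = 87090 + 95170 + 402300 = 584600 d
   = 584600 / 365 = 1600 yr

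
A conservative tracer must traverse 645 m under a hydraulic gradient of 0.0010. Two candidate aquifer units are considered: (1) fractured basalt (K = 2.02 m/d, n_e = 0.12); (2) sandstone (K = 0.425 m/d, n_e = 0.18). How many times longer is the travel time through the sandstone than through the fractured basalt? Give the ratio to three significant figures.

Unit 1 (fractured basalt): v = 2.02×0.0010/0.12 = 0.01683 m/d, t = 645/0.01683 = 38320 d
Unit 2 (sandstone): v = 0.425×0.0010/0.18 = 0.002361 m/d, t = 645/0.002361 = 273200 d
t(sandstone) / t(fractured basalt) = 273200/38320 = 7.13

7.13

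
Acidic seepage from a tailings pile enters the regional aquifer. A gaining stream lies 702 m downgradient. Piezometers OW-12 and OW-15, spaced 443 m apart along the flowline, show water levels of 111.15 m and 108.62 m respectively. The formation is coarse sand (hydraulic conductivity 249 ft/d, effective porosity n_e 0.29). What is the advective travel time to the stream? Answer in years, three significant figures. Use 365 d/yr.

Hydraulic gradient i = (111.15 − 108.62) / 443 = 2.53 / 443 = 0.005711
K = 249 ft/d × 0.3048 = 75.90 m/d
Darcy flux q = K·i = 75.90 × 0.005711 = 0.4334 m/d
Seepage velocity v = q / n = 0.4334 / 0.29 = 1.495 m/d
t = L / v = 702 / 1.495 = 469.7 d
   = 469.7 / 365 = 1.29 yr

1.29 years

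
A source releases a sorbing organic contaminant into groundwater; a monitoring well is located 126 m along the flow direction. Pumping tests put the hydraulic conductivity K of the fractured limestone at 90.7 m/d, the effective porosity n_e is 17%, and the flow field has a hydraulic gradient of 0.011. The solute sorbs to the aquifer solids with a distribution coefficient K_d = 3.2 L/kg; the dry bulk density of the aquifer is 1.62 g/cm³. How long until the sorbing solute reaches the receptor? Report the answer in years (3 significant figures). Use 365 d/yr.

q = Ki = 90.7 × 0.011 = 0.9977 m/d
Average linear velocity = 0.9977 / 0.17 = 5.869 m/d
Retardation R = 1 + ρ_b·K_d/n = 1 + 1.62×3.2/0.17 = 31.49
Contaminant velocity v_c = v/R = 5.869/31.49 = 0.1863 m/d
t = L/v_c = 126/0.1863 = 676.2 d
   = 676.2/365 = 1.85 yr

1.85 years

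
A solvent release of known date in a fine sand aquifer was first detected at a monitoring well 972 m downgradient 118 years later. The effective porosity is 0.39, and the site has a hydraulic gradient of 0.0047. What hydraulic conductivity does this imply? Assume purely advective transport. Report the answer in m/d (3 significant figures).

t = 118 years = 43070 d
v = L / t = 972 / 43070 = 0.02257 m/d
K = v · n / i = 0.02257 × 0.39 / 0.0047 = 1.87 m/d

1.87 m/d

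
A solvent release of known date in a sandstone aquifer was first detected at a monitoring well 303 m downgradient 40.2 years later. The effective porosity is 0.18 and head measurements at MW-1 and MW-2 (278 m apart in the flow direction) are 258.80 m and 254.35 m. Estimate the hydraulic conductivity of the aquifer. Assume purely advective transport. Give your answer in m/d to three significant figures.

Hydraulic gradient i = (258.80 − 254.35) / 278 = 4.45 / 278 = 0.01601
t = 40.2 years = 14670 d
v = L / t = 303 / 14670 = 0.02065 m/d
K = v · n / i = 0.02065 × 0.18 / 0.01601 = 0.232 m/d

0.232 m/d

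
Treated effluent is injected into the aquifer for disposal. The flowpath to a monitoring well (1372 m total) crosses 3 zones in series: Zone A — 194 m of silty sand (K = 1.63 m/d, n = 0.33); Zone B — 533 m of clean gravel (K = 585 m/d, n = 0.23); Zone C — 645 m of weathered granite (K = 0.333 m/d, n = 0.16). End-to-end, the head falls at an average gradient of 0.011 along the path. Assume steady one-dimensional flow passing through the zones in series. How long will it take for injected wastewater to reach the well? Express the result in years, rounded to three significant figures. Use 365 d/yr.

108 years

Continuity: the same q passes through each zone, so ΔH = q·Σ(L_j/K_j) — the zones act as resistances in series.
Σ(L/K) = 194/1.63 + 533/585 + 645/0.333 = 119.0 + 0.9111 + 1937 = 2057 d
K_eq = L_total / Σ(L/K) = 1372 / 2057 = 0.6670 m/d
q = K_eq · i = 0.6670 × 0.011 = 0.007337 m/d (same in every zone)
Zone A: v = q/n = 0.007337/0.33 = 0.02223 m/d → t_A = 194/0.02223 = 8725 d
Zone B: v = q/n = 0.007337/0.23 = 0.03190 m/d → t_B = 533/0.03190 = 16710 d
Zone C: v = q/n = 0.007337/0.16 = 0.04586 m/d → t_C = 645/0.04586 = 14060 d
Total t = 8725 + 16710 + 14060 = 39500 d
   = 39500 / 365 = 108 yr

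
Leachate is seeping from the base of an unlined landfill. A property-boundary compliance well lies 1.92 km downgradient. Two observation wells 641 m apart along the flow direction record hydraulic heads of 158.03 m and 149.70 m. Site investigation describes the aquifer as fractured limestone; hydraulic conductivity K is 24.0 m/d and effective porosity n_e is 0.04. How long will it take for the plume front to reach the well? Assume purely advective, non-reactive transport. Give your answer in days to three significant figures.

Hydraulic gradient i = (158.03 − 149.70) / 641 = 8.33 / 641 = 0.01300
q = Ki = 24.0 × 0.01300 = 0.3119 m/d
v_s = q/n_e = 0.3119/0.04 = 7.797 m/d
L = 1.92 km = 1920 m
t = L / v = 1920 / 7.797 = 246.2 d

246 days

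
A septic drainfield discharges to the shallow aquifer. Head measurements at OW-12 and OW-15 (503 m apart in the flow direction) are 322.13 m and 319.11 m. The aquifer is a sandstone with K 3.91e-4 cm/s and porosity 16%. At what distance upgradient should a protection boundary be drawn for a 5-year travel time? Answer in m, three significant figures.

23.1 m

Hydraulic gradient i = (322.13 − 319.11) / 503 = 3.02 / 503 = 0.006004
K = 3.91e-4 cm/s × 864 = 0.3378 m/d
Darcy flux q = K·i = 0.3378 × 0.006004 = 0.002028 m/d
v = Ki/n = 0.3378·0.006004/0.16 = 0.01268 m/d
T = 5 yr × 365 = 1825 d
L = v × T = 0.01268 × 1825 = 23.14 m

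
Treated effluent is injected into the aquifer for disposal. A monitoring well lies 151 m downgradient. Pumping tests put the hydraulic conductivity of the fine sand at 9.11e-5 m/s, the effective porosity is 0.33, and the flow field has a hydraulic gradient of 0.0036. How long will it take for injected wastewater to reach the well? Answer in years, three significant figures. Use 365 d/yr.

4.82 years

K = 9.11e-5 m/s × 86400 s/d = 7.871 m/d
Specific discharge q = 7.871 × 0.0036 = 0.02834 m/d
v = Ki/n = 7.871·0.0036/0.33 = 0.08587 m/d
t = L / v = 151 / 0.08587 = 1759 d
   = 1759 / 365 = 4.82 yr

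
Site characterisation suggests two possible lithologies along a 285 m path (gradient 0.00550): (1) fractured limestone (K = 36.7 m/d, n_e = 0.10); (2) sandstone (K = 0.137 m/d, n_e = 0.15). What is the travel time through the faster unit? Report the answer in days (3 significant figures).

Unit 1 (fractured limestone): v = 36.7×0.0055/0.10 = 2.019 m/d, t = 285/2.019 = 141.2 d
Unit 2 (sandstone): v = 0.137×0.0055/0.15 = 0.005023 m/d, t = 285/0.005023 = 56740 d
Faster unit: t = 141 d

141 days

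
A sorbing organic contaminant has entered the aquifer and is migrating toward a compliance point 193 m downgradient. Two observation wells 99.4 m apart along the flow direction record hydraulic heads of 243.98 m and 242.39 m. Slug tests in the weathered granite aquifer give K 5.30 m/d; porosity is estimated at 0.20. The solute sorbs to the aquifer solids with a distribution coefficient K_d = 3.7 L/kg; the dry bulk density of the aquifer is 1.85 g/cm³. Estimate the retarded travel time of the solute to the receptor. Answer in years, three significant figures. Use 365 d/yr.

Hydraulic gradient i = (243.98 − 242.39) / 99.4 = 1.59 / 99.4 = 0.01600
Darcy flux q = K·i = 5.30 × 0.01600 = 0.08478 m/d
v = Ki/n = 5.30·0.01600/0.20 = 0.4239 m/d
Retardation R = 1 + ρ_b·K_d/n = 1 + 1.85×3.7/0.20 = 35.23
Contaminant velocity v_c = v/R = 0.4239/35.23 = 0.01203 m/d
t = L/v_c = 193/0.01203 = 16040 d
   = 16040/365 = 43.9 yr

43.9 years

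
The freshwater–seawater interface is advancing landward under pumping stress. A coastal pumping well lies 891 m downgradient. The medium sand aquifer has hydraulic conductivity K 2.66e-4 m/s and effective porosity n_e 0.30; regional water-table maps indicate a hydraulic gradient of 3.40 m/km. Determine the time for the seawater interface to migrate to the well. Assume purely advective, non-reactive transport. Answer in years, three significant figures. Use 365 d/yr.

9.37 years

K = 2.66e-4 m/s × 86400 s/d = 22.98 m/d
q = Ki = 22.98 × 0.0034 = 0.07814 m/d
Seepage velocity v = q / n = 0.07814 / 0.30 = 0.2605 m/d
t = L / v = 891 / 0.2605 = 3421 d
   = 3421 / 365 = 9.37 yr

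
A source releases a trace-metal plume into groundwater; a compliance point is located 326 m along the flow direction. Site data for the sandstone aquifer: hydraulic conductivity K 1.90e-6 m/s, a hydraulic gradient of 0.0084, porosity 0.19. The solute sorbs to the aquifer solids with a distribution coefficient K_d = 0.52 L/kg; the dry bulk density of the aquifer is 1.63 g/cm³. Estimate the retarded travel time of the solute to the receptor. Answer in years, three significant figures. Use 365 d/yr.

672 years

K = 1.90e-6 m/s × 86400 s/d = 0.1642 m/d
Darcy flux q = K·i = 0.1642 × 0.0084 = 0.001379 m/d
v = Ki/n = 0.1642·0.0084/0.19 = 0.007258 m/d
Retardation R = 1 + ρ_b·K_d/n = 1 + 1.63×0.52/0.19 = 5.461
Contaminant velocity v_c = v/R = 0.007258/5.461 = 0.001329 m/d
t = L/v_c = 326/0.001329 = 245300 d
   = 245300/365 = 672 yr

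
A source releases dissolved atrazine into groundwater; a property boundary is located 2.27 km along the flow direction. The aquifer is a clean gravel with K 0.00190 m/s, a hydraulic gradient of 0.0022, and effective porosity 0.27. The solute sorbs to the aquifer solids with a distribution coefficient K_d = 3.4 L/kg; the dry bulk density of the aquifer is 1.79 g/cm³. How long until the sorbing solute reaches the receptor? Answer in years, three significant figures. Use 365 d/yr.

109 years

K = 0.00190 m/s × 86400 s/d = 164.2 m/d
Darcy flux q = K·i = 164.2 × 0.0022 = 0.3612 m/d
Average linear velocity = 0.3612 / 0.27 = 1.338 m/d
Retardation R = 1 + ρ_b·K_d/n = 1 + 1.79×3.4/0.27 = 23.54
Contaminant velocity v_c = v/R = 1.338/23.54 = 0.05682 m/d
L = 2.27 km = 2270 m
t = L/v_c = 2270/0.05682 = 39950 d
   = 39950/365 = 109 yr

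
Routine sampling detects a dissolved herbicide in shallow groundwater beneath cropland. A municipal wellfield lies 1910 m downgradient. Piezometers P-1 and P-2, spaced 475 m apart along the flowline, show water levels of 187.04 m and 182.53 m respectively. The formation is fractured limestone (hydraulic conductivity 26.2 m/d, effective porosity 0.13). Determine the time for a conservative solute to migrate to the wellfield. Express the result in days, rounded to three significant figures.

998 days

Hydraulic gradient i = (187.04 − 182.53) / 475 = 4.51 / 475 = 0.009495
Specific discharge q = 26.2 × 0.009495 = 0.2488 m/d
Average linear velocity = 0.2488 / 0.13 = 1.914 m/d
t = L / v = 1910 / 1.914 = 998.1 d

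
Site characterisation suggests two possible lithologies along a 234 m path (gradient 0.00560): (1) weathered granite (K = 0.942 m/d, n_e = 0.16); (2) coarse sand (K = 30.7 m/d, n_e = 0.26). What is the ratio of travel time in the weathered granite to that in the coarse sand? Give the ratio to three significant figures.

Unit 1 (weathered granite): v = 0.942×0.0056/0.16 = 0.03297 m/d, t = 234/0.03297 = 7097 d
Unit 2 (coarse sand): v = 30.7×0.0056/0.26 = 0.6612 m/d, t = 234/0.6612 = 353.9 d
t(weathered granite) / t(coarse sand) = 7097/353.9 = 20.1

20.1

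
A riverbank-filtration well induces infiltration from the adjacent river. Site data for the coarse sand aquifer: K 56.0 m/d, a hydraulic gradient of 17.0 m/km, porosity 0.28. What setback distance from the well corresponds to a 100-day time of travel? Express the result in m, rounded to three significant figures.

q = Ki = 56.0 × 0.017 = 0.9520 m/d
Seepage velocity v = q / n = 0.9520 / 0.28 = 3.400 m/d
L = v × T = 3.400 × 100 = 340.0 m

340 m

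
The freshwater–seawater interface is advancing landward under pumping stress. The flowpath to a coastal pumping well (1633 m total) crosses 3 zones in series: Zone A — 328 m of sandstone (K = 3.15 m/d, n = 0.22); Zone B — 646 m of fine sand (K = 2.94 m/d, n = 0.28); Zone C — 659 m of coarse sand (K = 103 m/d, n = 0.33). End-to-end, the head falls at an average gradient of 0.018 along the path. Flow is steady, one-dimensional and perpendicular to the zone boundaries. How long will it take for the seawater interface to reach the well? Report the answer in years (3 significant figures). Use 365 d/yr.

Steady 1-D flow in series ⇒ the Darcy flux q is identical in every zone and the zone head losses add (resistances L/K in series).
Σ(L/K) = 328/3.15 + 646/2.94 + 659/103 = 104.1 + 219.7 + 6.398 = 330.3 d
K_eq = L_total / Σ(L/K) = 1633 / 330.3 = 4.945 m/d
q = K_eq · i = 4.945 × 0.018 = 0.08900 m/d (same in every zone)
Zone A: v = q/n = 0.08900/0.22 = 0.4046 m/d → t_A = 328/0.4046 = 810.7 d
Zone B: v = q/n = 0.08900/0.28 = 0.3179 m/d → t_B = 646/0.3179 = 2032 d
Zone C: v = q/n = 0.08900/0.33 = 0.2697 m/d → t_C = 659/0.2697 = 2443 d
Total t = 810.7 + 2032 + 2443 = 5286 d
   = 5286 / 365 = 14.5 yr

14.5 years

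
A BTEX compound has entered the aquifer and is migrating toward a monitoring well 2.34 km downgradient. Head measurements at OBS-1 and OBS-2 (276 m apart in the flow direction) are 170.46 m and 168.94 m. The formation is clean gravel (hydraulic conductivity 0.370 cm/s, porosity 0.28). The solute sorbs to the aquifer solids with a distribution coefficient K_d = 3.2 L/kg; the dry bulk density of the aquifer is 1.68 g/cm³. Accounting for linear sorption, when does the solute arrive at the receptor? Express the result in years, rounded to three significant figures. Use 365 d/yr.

20.6 years

Hydraulic gradient i = (170.46 − 168.94) / 276 = 1.52 / 276 = 0.005507
K = 0.370 cm/s × 864 = 319.7 m/d
q = Ki = 319.7 × 0.005507 = 1.761 m/d
Seepage velocity v = q / n = 1.761 / 0.28 = 6.288 m/d
Retardation R = 1 + ρ_b·K_d/n = 1 + 1.68×3.2/0.28 = 20.20
Contaminant velocity v_c = v/R = 6.288/20.20 = 0.3113 m/d
L = 2.34 km = 2340 m
t = L/v_c = 2340/0.3113 = 7518 d
   = 7518/365 = 20.6 yr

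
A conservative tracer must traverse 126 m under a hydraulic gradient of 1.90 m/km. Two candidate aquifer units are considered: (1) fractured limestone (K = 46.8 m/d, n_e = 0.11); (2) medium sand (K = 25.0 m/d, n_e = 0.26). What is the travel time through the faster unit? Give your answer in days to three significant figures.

156 days

Unit 1 (fractured limestone): v = 46.8×0.0019/0.11 = 0.8084 m/d, t = 126/0.8084 = 155.9 d
Unit 2 (medium sand): v = 25.0×0.0019/0.26 = 0.1827 m/d, t = 126/0.1827 = 689.7 d
Faster unit: t = 156 d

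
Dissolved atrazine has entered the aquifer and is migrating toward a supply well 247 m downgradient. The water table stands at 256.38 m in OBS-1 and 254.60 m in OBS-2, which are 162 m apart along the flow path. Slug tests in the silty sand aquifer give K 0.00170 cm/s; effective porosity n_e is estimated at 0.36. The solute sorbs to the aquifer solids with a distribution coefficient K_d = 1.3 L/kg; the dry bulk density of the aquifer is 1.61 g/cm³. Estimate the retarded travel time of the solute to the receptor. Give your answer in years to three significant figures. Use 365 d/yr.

103 years

Hydraulic gradient i = (256.38 − 254.60) / 162 = 1.78 / 162 = 0.01099
K = 0.00170 cm/s × 864 = 1.469 m/d
Specific discharge q = 1.469 × 0.01099 = 0.01614 m/d
v_s = q/n_e = 0.01614/0.36 = 0.04483 m/d
Retardation R = 1 + ρ_b·K_d/n = 1 + 1.61×1.3/0.36 = 6.814
Contaminant velocity v_c = v/R = 0.04483/6.814 = 0.006579 m/d
t = L/v_c = 247/0.006579 = 37540 d
   = 37540/365 = 103 yr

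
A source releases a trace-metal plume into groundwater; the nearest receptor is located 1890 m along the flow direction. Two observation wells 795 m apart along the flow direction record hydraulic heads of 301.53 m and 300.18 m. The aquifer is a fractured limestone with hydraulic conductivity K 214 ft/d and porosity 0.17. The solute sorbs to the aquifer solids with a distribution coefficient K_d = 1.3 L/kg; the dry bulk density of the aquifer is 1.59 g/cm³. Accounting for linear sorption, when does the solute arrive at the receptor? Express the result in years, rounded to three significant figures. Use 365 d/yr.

105 years

Hydraulic gradient i = (301.53 − 300.18) / 795 = 1.35 / 795 = 0.001698
K = 214 ft/d × 0.3048 = 65.23 m/d
q = Ki = 65.23 × 0.001698 = 0.1108 m/d
v = Ki/n = 65.23·0.001698/0.17 = 0.6515 m/d
Retardation R = 1 + ρ_b·K_d/n = 1 + 1.59×1.3/0.17 = 13.16
Contaminant velocity v_c = v/R = 0.6515/13.16 = 0.04951 m/d
t = L/v_c = 1890/0.04951 = 38170 d
   = 38170/365 = 105 yr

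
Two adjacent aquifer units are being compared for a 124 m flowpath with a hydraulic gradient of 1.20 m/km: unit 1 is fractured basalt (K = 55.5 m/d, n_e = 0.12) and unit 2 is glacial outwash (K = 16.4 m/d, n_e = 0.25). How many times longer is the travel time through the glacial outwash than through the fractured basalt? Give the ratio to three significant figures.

7.05

Unit 1 (fractured basalt): v = 55.5×0.0012/0.12 = 0.5550 m/d, t = 124/0.5550 = 223.4 d
Unit 2 (glacial outwash): v = 16.4×0.0012/0.25 = 0.07872 m/d, t = 124/0.07872 = 1575 d
t(glacial outwash) / t(fractured basalt) = 1575/223.4 = 7.05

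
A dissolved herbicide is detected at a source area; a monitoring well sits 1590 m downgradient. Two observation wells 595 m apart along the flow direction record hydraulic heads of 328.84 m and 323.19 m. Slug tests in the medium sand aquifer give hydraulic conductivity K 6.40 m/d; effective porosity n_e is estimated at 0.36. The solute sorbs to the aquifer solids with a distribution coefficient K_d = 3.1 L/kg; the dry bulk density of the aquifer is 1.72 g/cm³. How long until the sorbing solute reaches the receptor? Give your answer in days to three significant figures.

149000 days

Hydraulic gradient i = (328.84 − 323.19) / 595 = 5.65 / 595 = 0.009496
Darcy flux q = K·i = 6.40 × 0.009496 = 0.06077 m/d
v_s = q/n_e = 0.06077/0.36 = 0.1688 m/d
Retardation R = 1 + ρ_b·K_d/n = 1 + 1.72×3.1/0.36 = 15.81
Contaminant velocity v_c = v/R = 0.1688/15.81 = 0.01068 m/d
t = L/v_c = 1590/0.01068 = 148900 d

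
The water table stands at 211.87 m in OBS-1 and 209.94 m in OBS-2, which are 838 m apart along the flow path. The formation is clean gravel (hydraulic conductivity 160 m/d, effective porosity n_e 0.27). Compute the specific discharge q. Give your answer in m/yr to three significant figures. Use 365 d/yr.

Hydraulic gradient i = (211.87 − 209.94) / 838 = 1.93 / 838 = 0.002303
Specific discharge q = 160 × 0.002303 = 0.3685 m/d
   = 0.3685 × 365 = 135 m/yr

135 m/yr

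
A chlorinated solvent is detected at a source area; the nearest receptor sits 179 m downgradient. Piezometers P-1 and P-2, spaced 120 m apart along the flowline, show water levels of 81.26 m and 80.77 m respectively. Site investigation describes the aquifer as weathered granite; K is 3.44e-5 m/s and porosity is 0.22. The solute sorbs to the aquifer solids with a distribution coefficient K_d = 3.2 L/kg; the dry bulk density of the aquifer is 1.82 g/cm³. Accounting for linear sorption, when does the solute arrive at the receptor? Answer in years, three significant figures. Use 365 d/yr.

244 years

Hydraulic gradient i = (81.26 − 80.77) / 120 = 0.49 / 120 = 0.004083
K = 3.44e-5 m/s × 86400 s/d = 2.972 m/d
Darcy flux q = K·i = 2.972 × 0.004083 = 0.01214 m/d
Average linear velocity = 0.01214 / 0.22 = 0.05517 m/d
Retardation R = 1 + ρ_b·K_d/n = 1 + 1.82×3.2/0.22 = 27.47
Contaminant velocity v_c = v/R = 0.05517/27.47 = 0.002008 m/d
t = L/v_c = 179/0.002008 = 89140 d
   = 89140/365 = 244 yr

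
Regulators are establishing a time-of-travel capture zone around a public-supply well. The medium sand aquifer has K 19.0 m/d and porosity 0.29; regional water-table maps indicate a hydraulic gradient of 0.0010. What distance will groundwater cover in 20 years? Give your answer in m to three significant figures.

Specific discharge q = 19.0 × 0.0010 = 0.01900 m/d
v_s = q/n_e = 0.01900/0.29 = 0.06552 m/d
T = 20 yr × 365 = 7300 d
L = v × T = 0.06552 × 7300 = 478.3 m

478 m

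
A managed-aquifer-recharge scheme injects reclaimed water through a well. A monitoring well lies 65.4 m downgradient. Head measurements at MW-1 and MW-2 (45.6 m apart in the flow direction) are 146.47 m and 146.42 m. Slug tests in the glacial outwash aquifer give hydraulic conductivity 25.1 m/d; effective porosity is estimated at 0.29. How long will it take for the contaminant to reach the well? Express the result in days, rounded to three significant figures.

689 days

Hydraulic gradient i = (146.47 − 146.42) / 45.6 = 0.05 / 45.6 = 0.001096
Darcy flux q = K·i = 25.1 × 0.001096 = 0.02752 m/d
v = Ki/n = 25.1·0.001096/0.29 = 0.09490 m/d
t = L / v = 65.4 / 0.09490 = 689.1 d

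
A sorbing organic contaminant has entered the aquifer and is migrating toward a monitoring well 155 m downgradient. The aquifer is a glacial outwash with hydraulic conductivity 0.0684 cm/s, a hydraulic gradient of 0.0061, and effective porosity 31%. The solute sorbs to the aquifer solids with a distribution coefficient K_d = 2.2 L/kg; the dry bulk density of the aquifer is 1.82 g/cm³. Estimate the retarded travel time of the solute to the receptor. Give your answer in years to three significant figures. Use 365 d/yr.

K = 0.0684 cm/s × 864 = 59.10 m/d
Specific discharge q = 59.10 × 0.0061 = 0.3605 m/d
Seepage velocity v = q / n = 0.3605 / 0.31 = 1.163 m/d
Retardation R = 1 + ρ_b·K_d/n = 1 + 1.82×2.2/0.31 = 13.92
Contaminant velocity v_c = v/R = 1.163/13.92 = 0.08356 m/d
t = L/v_c = 155/0.08356 = 1855 d
   = 1855/365 = 5.08 yr

5.08 years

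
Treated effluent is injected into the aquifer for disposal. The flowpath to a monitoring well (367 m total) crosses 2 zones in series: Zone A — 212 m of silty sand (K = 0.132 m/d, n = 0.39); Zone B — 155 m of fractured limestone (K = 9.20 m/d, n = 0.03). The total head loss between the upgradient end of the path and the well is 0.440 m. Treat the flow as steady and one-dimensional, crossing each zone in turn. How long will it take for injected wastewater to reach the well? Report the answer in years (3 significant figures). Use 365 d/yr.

882 years

Continuity: the same q passes through each zone, so ΔH = q·Σ(L_j/K_j) — the zones act as resistances in series.
Σ(L/K) = 212/0.132 + 155/9.20 = 1606 + 16.85 = 1623 d
q = ΔH / Σ(L/K) = 0.440 / 1623 = 2.711e-4 m/d (same in every zone)
Zone A: v = q/n = 2.711e-4/0.39 = 6.952e-4 m/d → t_A = 212/6.952e-4 = 305000 d
Zone B: v = q/n = 2.711e-4/0.03 = 0.009037 m/d → t_B = 155/0.009037 = 17150 d
Total t = 305000 + 17150 = 322100 d
   = 322100 / 365 = 882 yr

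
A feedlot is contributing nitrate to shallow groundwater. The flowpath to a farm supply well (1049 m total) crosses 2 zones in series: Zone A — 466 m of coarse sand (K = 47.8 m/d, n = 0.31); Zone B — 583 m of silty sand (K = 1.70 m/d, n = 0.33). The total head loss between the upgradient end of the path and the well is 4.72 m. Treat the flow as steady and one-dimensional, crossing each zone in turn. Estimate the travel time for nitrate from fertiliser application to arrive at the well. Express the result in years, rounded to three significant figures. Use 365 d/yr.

69.0 years

Steady 1-D flow in series ⇒ the Darcy flux q is identical in every zone and the zone head losses add (resistances L/K in series).
Σ(L/K) = 466/47.8 + 583/1.70 = 9.749 + 342.9 = 352.7 d
q = ΔH / Σ(L/K) = 4.72 / 352.7 = 0.01338 m/d (same in every zone)
Zone A: v = q/n = 0.01338/0.31 = 0.04317 m/d → t_A = 466/0.04317 = 10790 d
Zone B: v = q/n = 0.01338/0.33 = 0.04055 m/d → t_B = 583/0.04055 = 14380 d
Total t = 10790 + 14380 = 25170 d
   = 25170 / 365 = 69.0 yr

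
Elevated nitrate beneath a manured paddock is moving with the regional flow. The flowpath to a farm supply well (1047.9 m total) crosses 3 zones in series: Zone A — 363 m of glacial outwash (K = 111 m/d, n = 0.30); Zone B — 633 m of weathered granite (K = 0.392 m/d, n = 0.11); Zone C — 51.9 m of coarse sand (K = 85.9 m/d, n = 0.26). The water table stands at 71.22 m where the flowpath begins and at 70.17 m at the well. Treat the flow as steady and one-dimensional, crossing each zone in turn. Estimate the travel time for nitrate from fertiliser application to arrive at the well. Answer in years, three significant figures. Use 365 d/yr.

811 years

Total head drop ΔH = 71.22 − 70.17 = 1.05 m
Continuity: the same q passes through each zone, so ΔH = q·Σ(L_j/K_j) — the zones act as resistances in series.
Σ(L/K) = 363/111 + 633/0.392 + 51.9/85.9 = 3.270 + 1615 + 0.6042 = 1619 d
q = ΔH / Σ(L/K) = 1.05 / 1619 = 6.487e-4 m/d (same in every zone)
Zone A: v = q/n = 6.487e-4/0.30 = 0.002162 m/d → t_A = 363/0.002162 = 167900 d
Zone B: v = q/n = 6.487e-4/0.11 = 0.005897 m/d → t_B = 633/0.005897 = 107300 d
Zone C: v = q/n = 6.487e-4/0.26 = 0.002495 m/d → t_C = 51.9/0.002495 = 20800 d
Total t = 167900 + 107300 + 20800 = 296000 d
   = 296000 / 365 = 811 yr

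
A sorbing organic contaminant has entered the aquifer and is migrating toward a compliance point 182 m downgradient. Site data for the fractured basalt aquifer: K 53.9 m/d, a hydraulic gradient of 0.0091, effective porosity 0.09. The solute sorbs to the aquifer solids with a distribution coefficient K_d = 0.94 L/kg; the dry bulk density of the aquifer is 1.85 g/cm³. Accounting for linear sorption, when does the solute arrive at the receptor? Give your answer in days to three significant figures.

679 days

Darcy flux q = K·i = 53.9 × 0.0091 = 0.4905 m/d
Seepage velocity v = q / n = 0.4905 / 0.09 = 5.450 m/d
Retardation R = 1 + ρ_b·K_d/n = 1 + 1.85×0.94/0.09 = 20.32
Contaminant velocity v_c = v/R = 5.450/20.32 = 0.2682 m/d
t = L/v_c = 182/0.2682 = 678.7 d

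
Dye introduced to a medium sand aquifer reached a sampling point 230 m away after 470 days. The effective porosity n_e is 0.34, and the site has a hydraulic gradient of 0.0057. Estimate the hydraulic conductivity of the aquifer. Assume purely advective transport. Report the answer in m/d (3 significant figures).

v = L / t = 230 / 470 = 0.4894 m/d
K = v · n / i = 0.4894 × 0.34 / 0.0057 = 29.2 m/d

29.2 m/d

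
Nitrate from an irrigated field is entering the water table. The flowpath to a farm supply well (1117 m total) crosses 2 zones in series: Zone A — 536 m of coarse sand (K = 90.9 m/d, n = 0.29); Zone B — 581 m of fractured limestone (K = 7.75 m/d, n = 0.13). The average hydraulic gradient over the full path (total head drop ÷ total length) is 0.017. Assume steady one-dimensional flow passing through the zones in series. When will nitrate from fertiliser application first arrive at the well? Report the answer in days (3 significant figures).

Continuity: the same q passes through each zone, so ΔH = q·Σ(L_j/K_j) — the zones act as resistances in series.
Σ(L/K) = 536/90.9 + 581/7.75 = 5.897 + 74.97 = 80.86 d
K_eq = L_total / Σ(L/K) = 1117 / 80.86 = 13.81 m/d
q = K_eq · i = 13.81 × 0.017 = 0.2348 m/d (same in every zone)
Zone A: v = q/n = 0.2348/0.29 = 0.8097 m/d → t_A = 536/0.8097 = 661.9 d
Zone B: v = q/n = 0.2348/0.13 = 1.806 m/d → t_B = 581/1.806 = 321.6 d
Total t = 661.9 + 321.6 = 983.6 d

984 days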